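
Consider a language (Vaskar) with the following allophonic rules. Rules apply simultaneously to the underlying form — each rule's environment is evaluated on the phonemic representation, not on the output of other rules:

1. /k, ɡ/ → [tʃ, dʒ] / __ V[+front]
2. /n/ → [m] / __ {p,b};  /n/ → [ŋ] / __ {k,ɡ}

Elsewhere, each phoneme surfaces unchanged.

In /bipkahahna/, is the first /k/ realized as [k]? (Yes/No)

Yes

/k/ (between /p/ and /a/) fails the environment for rule 1, so it stays [k].
The actual realization is [k], which matches [k].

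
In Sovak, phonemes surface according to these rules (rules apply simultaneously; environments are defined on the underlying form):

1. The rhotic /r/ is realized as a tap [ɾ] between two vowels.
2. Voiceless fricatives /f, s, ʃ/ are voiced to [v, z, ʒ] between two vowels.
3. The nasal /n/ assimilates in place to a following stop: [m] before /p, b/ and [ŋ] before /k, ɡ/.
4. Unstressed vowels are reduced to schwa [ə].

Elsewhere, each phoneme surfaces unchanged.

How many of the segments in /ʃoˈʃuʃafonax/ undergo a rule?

7

Segments that undergo a rule: /o/ → [ə] (rule 4); /ʃ/ → [ʒ] (rule 2); /ʃ/ → [ʒ] (rule 2); /a/ → [ə] (rule 4); /f/ → [v] (rule 2); /o/ → [ə] (rule 4); /a/ → [ə] (rule 4).
All other segments surface unchanged.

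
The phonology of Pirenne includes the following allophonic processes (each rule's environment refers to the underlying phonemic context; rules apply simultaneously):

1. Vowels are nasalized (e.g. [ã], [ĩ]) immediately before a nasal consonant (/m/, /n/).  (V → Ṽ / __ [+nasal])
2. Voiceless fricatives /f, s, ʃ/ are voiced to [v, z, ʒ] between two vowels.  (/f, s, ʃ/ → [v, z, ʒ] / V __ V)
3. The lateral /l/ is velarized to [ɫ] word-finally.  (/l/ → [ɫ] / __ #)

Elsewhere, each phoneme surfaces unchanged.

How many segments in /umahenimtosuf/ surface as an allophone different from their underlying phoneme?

Segments that undergo a rule: /u/ → [ũ] (rule 1); /e/ → [ẽ] (rule 1); /i/ → [ĩ] (rule 1); /s/ → [z] (rule 2).
All other segments surface unchanged.

4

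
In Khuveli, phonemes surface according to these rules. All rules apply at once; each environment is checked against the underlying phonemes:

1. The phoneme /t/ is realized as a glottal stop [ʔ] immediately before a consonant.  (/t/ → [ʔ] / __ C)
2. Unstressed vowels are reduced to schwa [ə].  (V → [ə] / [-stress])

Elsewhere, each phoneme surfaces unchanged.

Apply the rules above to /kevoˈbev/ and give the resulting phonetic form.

[kəvəˈbev]

/k/ (word-initial) is unaffected → [k].
/e/ (between /k/ and /v/) occurs in an unstressed syllable → [ə] by rule 2.
/v/ — not in any rule's target class → [v].
/o/ (between /v/ and /b/): in an unstressed syllable, so rule 2 applies → [ə].
/b/ (between /o/ and /e/): no rule targets it → [b].
/e/ (between /b/ and /v/): rule 2 targets it, but not in an unstressed syllable → unchanged [e].
/v/ (word-final) is unaffected → [v].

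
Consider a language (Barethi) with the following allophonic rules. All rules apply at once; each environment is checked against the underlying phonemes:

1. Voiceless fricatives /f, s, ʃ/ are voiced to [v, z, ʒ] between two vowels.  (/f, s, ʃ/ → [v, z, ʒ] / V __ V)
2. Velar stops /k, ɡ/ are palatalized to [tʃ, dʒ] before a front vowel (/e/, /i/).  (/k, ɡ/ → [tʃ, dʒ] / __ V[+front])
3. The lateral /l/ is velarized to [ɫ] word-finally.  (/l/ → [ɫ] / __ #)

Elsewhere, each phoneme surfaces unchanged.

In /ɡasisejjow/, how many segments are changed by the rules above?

2

Segments that undergo a rule: /s/ → [z] (rule 1); /s/ → [z] (rule 1).
All other segments surface unchanged.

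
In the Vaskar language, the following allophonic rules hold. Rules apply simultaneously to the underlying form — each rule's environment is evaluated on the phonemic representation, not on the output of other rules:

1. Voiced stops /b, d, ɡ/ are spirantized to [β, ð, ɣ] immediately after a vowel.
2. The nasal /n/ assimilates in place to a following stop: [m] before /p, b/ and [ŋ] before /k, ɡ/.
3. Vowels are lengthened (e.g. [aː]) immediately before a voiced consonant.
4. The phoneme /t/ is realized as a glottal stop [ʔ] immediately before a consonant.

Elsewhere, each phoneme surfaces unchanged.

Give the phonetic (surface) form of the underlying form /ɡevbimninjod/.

/ɡ/ (word-initial): rule 1 targets it, but not immediately after a vowel → unchanged [ɡ].
/e/ (between /ɡ/ and /v/) occurs before a voiced consonant → [eː] by rule 3.
/v/ — not in any rule's target class → [v].
/b/ — between /v/ and /i/; rule 1 does not apply here → [b].
/i/ (between /b/ and /m/): before a voiced consonant, so rule 3 applies → [iː].
/m/ (between /i/ and /n/): no rule targets it → [m].
/n/ — between /m/ and /i/; rule 2 does not apply here → [n].
/i/ meets the environment for rule 3 (before a voiced consonant) → [iː].
/n/ (between /i/ and /j/) is in the target of rule 2 but the environment (before a labial or velar stop) is not met → [n].
/j/ (between /n/ and /o/) is unaffected → [j].
/o/ (between /j/ and /d/) occurs before a voiced consonant → [oː] by rule 3.
/d/ meets the environment for rule 1 (immediately after a vowel) → [ð].

[ɡeːvbiːmniːnjoːð]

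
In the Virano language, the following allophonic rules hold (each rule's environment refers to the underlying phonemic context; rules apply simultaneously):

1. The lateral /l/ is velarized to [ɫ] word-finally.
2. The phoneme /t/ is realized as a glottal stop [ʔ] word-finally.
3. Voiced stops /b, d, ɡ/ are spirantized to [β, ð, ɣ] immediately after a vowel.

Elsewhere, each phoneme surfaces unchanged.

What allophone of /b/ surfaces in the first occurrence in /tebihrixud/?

[β]

/b/ (between /e/ and /i/): immediately after a vowel, so rule 3 applies → [β].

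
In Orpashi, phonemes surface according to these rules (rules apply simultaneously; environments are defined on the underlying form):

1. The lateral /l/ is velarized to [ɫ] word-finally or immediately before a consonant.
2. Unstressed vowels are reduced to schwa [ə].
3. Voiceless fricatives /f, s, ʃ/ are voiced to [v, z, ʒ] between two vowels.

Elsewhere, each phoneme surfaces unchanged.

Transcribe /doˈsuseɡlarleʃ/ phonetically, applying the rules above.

/d/ stays [d].
/o/ — between /d/ and /s/, in an unstressed syllable — surfaces as [ə] (rule 2).
/s/ meets the environment for rule 3 (between two vowels) → [z].
/u/ (between /s/ and /s/): rule 2 targets it, but not in an unstressed syllable → unchanged [u].
/s/ — between /u/ and /e/, between two vowels — surfaces as [z] (rule 3).
Rule 2 applies to /e/ (between /s/ and /ɡ/: in an unstressed syllable) → [ə].
/ɡ/ (between /e/ and /l/) is unaffected → [ɡ].
/l/ (between /ɡ/ and /a/) fails the environment for rule 1, so it stays [l].
/a/ (between /l/ and /r/) occurs in an unstressed syllable → [ə] by rule 2.
/r/ — not in any rule's target class → [r].
/l/ (between /r/ and /e/) is in the target of rule 1 but the environment (word-finally or immediately before a consonant) is not met → [l].
/e/ (between /l/ and /ʃ/) occurs in an unstressed syllable → [ə] by rule 2.
/ʃ/ — word-final; rule 3 does not apply here → [ʃ].

[dəˈzuzəɡlərləʃ]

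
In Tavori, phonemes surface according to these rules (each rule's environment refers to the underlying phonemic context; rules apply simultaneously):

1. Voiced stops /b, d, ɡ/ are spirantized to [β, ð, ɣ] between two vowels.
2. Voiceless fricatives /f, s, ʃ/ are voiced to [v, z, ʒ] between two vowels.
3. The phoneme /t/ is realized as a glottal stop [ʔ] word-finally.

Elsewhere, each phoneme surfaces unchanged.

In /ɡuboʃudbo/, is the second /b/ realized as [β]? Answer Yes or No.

No

/b/ — between /d/ and /o/; rule 1 does not apply here → [b].
The actual realization is [b], not [β].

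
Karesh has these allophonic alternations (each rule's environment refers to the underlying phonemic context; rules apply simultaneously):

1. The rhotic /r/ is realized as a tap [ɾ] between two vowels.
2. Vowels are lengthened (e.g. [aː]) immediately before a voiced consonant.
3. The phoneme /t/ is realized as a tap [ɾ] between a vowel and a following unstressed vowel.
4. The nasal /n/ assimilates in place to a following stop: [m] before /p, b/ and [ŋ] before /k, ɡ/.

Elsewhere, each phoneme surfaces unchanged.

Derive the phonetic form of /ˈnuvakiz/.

/n/ (word-initial): rule 4 targets it, but not before a labial or velar stop → unchanged [n].
/u/ meets the environment for rule 2 (before a voiced consonant) → [uː].
/v/ (between /u/ and /a/): no rule targets it → [v].
/a/ — between /v/ and /k/; rule 2 does not apply here → [a].
/k/ — not in any rule's target class → [k].
/i/ — between /k/ and /z/, before a voiced consonant — surfaces as [iː] (rule 2).
/z/ — not in any rule's target class → [z].

[ˈnuːvakiːz]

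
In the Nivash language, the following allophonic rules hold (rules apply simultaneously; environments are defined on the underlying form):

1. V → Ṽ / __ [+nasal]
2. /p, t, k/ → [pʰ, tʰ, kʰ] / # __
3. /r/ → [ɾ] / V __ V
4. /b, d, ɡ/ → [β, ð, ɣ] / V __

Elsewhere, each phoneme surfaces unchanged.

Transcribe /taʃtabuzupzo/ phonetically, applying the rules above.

/t/ — word-initial, word-initially — surfaces as [tʰ] (rule 2).
/a/ — between /t/ and /ʃ/; rule 1 does not apply here → [a].
/t/ — between /ʃ/ and /a/; rule 2 does not apply here → [t].
/a/ — between /t/ and /b/; rule 1 does not apply here → [a].
/b/ meets the environment for rule 4 (immediately after a vowel) → [β].
/u/ (between /b/ and /z/) is in the target of rule 1 but the environment (before a nasal consonant) is not met → [u].
/u/ (between /z/ and /p/): rule 1 targets it, but not before a nasal consonant → unchanged [u].
/p/ (between /u/ and /z/): rule 2 targets it, but not word-initially → unchanged [p].
/o/ (word-final): rule 1 targets it, but not before a nasal consonant → unchanged [o].

[tʰaʃtaβuzupzo]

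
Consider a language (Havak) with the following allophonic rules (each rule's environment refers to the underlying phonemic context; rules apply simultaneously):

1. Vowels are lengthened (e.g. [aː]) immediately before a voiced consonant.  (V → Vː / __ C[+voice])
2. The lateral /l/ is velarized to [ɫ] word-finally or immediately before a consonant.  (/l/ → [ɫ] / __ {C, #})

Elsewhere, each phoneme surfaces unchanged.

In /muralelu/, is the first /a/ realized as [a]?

No

/a/ — between /r/ and /l/, before a voiced consonant — surfaces as [aː] (rule 1).
The actual realization is [aː], not [a].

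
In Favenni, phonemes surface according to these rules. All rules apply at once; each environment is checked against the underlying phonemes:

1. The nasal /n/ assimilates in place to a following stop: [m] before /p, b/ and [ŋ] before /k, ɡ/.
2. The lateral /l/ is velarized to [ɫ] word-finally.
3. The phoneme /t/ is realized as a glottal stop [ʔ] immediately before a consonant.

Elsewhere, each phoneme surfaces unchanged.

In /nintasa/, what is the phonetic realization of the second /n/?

[n]

/n/ — between /i/ and /t/; rule 1 does not apply here → [n].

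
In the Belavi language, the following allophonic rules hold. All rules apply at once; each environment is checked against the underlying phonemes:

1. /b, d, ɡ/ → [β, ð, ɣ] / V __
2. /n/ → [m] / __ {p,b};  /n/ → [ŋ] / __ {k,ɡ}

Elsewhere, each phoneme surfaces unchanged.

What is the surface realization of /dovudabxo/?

[dovuðaβxo]

/d/ (word-initial) is in the target of rule 1 but the environment (immediately after a vowel) is not met → [d].
/o/ — not in any rule's target class → [o].
/v/ (between /o/ and /u/) is unaffected → [v].
/u/ stays [u].
/d/ meets the environment for rule 1 (immediately after a vowel) → [ð].
/a/ — not in any rule's target class → [a].
Rule 1 applies to /b/ (between /a/ and /x/: immediately after a vowel) → [β].
/x/ stays [x].
/o/ stays [o].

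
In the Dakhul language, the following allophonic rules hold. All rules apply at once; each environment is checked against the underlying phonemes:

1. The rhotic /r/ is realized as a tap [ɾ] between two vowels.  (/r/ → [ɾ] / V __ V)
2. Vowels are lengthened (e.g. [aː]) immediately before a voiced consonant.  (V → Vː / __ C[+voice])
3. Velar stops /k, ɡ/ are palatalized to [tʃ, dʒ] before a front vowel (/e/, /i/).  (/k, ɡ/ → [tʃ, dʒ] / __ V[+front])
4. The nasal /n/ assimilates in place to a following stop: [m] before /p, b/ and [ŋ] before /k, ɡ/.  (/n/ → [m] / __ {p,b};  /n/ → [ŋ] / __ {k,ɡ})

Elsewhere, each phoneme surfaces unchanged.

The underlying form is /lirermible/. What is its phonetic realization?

[liːɾeːrmiːble]

/l/ — not in any rule's target class → [l].
/i/ meets the environment for rule 2 (before a voiced consonant) → [iː].
Rule 1 applies to /r/ (between /i/ and /e/: between two vowels) → [ɾ].
/e/ (between /r/ and /r/): before a voiced consonant, so rule 2 applies → [eː].
/r/ (between /e/ and /m/): rule 1 targets it, but not between two vowels → unchanged [r].
/m/ stays [m].
/i/ — between /m/ and /b/, before a voiced consonant — surfaces as [iː] (rule 2).
/b/ stays [b].
/l/ (between /b/ and /e/): no rule targets it → [l].
/e/ — word-final; rule 2 does not apply here → [e].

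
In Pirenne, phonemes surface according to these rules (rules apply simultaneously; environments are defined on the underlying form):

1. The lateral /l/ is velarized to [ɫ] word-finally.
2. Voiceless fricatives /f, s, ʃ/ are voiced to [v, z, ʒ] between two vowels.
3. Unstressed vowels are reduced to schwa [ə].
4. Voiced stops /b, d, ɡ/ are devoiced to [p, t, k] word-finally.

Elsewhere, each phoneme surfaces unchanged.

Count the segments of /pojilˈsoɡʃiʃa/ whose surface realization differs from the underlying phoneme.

5

Segments that undergo a rule: /o/ → [ə] (rule 3); /i/ → [ə] (rule 3); /i/ → [ə] (rule 3); /ʃ/ → [ʒ] (rule 2); /a/ → [ə] (rule 3).
All other segments surface unchanged.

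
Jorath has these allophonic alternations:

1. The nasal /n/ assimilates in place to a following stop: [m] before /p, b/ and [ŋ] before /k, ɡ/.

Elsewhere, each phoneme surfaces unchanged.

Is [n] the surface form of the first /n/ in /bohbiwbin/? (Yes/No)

/n/ (word-final) is in the target of rule 1 but the environment (before a labial or velar stop) is not met → [n].
The actual realization is [n], which matches [n].

Yes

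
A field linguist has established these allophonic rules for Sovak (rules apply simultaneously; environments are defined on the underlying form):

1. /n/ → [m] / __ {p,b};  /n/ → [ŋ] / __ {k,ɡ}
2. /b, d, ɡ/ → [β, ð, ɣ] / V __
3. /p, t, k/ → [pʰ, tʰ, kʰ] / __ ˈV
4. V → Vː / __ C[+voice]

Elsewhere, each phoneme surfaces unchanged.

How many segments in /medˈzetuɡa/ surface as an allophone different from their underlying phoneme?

Segments that undergo a rule: /e/ → [eː] (rule 4); /d/ → [ð] (rule 2); /u/ → [uː] (rule 4); /ɡ/ → [ɣ] (rule 2).
All other segments surface unchanged.

4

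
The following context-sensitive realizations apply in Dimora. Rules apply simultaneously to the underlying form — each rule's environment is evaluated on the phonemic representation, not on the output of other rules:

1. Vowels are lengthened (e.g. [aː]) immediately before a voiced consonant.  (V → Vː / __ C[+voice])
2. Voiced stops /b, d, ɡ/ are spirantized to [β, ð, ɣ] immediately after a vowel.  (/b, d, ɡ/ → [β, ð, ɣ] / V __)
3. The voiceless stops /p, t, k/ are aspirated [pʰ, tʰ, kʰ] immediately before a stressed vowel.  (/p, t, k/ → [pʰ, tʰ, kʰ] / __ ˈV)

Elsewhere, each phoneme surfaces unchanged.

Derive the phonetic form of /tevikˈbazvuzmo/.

/t/ (word-initial) is in the target of rule 3 but the environment (immediately before a stressed vowel) is not met → [t].
Rule 1 applies to /e/ (between /t/ and /v/: before a voiced consonant) → [eː].
/v/ — not in any rule's target class → [v].
/i/ (between /v/ and /k/) fails the environment for rule 1, so it stays [i].
/k/ (between /i/ and /b/) fails the environment for rule 3, so it stays [k].
/b/ (between /k/ and /a/): rule 2 targets it, but not immediately after a vowel → unchanged [b].
/a/ — between /b/ and /z/, before a voiced consonant — surfaces as [aː] (rule 1).
/z/ stays [z].
/v/ — not in any rule's target class → [v].
/u/ meets the environment for rule 1 (before a voiced consonant) → [uː].
/z/ (between /u/ and /m/) is unaffected → [z].
/m/ (between /z/ and /o/) is unaffected → [m].
/o/ (word-final): rule 1 targets it, but not before a voiced consonant → unchanged [o].

[teːvikˈbaːzvuːzmo]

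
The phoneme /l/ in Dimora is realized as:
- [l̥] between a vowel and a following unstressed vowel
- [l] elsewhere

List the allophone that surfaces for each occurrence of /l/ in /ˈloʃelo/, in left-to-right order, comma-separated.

Occurrence 1 (position 1): no conditioning environment matches → elsewhere allophone [l].
Occurrence 2 (position 5): between a vowel and a following unstressed vowel → [l̥].

[l], [l̥]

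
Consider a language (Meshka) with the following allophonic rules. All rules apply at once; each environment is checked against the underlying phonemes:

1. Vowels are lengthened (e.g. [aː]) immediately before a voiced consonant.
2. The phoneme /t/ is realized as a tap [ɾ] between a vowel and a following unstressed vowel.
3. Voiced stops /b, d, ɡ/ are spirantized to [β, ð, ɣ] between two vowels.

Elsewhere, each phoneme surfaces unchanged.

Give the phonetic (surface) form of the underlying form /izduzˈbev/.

/i/ (word-initial) occurs before a voiced consonant → [iː] by rule 1.
/d/ (between /z/ and /u/): rule 3 targets it, but not between two vowels → unchanged [d].
/u/ — between /d/ and /z/, before a voiced consonant — surfaces as [uː] (rule 1).
/b/ (between /z/ and /e/) fails the environment for rule 3, so it stays [b].
/e/ (between /b/ and /v/) occurs before a voiced consonant → [eː] by rule 1.

[iːzduːzˈbeːv]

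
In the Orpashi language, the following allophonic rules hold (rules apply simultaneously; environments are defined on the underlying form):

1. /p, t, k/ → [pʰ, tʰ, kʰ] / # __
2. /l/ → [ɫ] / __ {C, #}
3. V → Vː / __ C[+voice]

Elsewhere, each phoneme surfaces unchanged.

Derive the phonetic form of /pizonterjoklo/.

Rule 1 applies to /p/ (word-initial: word-initially) → [pʰ].
Rule 3 applies to /i/ (between /p/ and /z/: before a voiced consonant) → [iː].
/z/ — not in any rule's target class → [z].
/o/ meets the environment for rule 3 (before a voiced consonant) → [oː].
/n/ (between /o/ and /t/) is unaffected → [n].
/t/ (between /n/ and /e/): rule 1 targets it, but not word-initially → unchanged [t].
/e/ (between /t/ and /r/) occurs before a voiced consonant → [eː] by rule 3.
/r/ (between /e/ and /j/) is unaffected → [r].
/j/ (between /r/ and /o/) is unaffected → [j].
/o/ (between /j/ and /k/) is in the target of rule 3 but the environment (before a voiced consonant) is not met → [o].
/k/ — between /o/ and /l/; rule 1 does not apply here → [k].
/l/ (between /k/ and /o/) is in the target of rule 2 but the environment (word-finally or immediately before a consonant) is not met → [l].
/o/ (word-final) fails the environment for rule 3, so it stays [o].

[pʰiːzoːnteːrjoklo]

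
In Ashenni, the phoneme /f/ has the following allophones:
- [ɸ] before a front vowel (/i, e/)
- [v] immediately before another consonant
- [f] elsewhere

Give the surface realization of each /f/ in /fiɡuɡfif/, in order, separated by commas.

[ɸ], [ɸ], [f]

Occurrence 1 (position 1): before a front vowel (/i, e/) → [ɸ].
Occurrence 2 (position 6): before a front vowel (/i, e/) → [ɸ].
Occurrence 3 (position 8): no conditioning environment matches → elsewhere allophone [f].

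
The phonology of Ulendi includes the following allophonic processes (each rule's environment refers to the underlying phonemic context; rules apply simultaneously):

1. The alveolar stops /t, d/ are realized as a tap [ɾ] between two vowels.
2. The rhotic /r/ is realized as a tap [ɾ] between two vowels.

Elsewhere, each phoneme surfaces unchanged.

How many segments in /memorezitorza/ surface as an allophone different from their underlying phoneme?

2

Segments that undergo a rule: /r/ → [ɾ] (rule 2); /t/ → [ɾ] (rule 1).
All other segments surface unchanged.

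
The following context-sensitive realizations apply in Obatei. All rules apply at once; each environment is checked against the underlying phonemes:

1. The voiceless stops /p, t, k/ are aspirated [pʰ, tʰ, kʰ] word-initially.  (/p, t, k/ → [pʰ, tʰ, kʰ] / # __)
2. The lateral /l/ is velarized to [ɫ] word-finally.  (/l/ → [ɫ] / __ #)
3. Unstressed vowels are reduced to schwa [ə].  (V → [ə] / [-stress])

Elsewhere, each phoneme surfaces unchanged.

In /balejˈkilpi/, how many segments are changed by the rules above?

3

Segments that undergo a rule: /a/ → [ə] (rule 3); /e/ → [ə] (rule 3); /i/ → [ə] (rule 3).
All other segments surface unchanged.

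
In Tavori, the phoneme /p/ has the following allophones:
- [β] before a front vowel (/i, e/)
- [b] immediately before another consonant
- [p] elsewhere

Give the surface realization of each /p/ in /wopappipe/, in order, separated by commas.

Occurrence 1 (position 3): no conditioning environment matches → elsewhere allophone [p].
Occurrence 2 (position 5): immediately before another consonant → [b].
Occurrence 3 (position 6): before a front vowel (/i, e/) → [β].
Occurrence 4 (position 8): before a front vowel (/i, e/) → [β].

[p], [b], [β], [β]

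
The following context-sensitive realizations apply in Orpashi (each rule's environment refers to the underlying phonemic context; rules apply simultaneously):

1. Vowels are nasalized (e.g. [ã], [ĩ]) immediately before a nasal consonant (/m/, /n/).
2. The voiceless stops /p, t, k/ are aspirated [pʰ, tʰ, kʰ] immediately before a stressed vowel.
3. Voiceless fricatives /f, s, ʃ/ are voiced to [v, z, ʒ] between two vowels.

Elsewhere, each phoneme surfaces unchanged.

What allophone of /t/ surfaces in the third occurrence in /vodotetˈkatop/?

/t/ (between /a/ and /o/) is in the target of rule 2 but the environment (immediately before a stressed vowel) is not met → [t].

[t]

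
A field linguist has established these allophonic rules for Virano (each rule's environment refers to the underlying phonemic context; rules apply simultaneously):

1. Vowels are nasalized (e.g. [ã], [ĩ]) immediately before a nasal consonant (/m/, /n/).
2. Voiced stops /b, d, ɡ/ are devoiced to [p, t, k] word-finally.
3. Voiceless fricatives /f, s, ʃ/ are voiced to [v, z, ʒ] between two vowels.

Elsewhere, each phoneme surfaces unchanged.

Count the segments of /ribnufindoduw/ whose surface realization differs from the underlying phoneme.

Segments that undergo a rule: /f/ → [v] (rule 3); /i/ → [ĩ] (rule 1).
All other segments surface unchanged.

2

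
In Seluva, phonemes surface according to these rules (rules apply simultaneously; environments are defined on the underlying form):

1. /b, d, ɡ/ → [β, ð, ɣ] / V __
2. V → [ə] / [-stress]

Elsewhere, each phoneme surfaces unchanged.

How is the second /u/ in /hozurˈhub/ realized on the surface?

/u/ (between /h/ and /b/) fails the environment for rule 2, so it stays [u].

[u]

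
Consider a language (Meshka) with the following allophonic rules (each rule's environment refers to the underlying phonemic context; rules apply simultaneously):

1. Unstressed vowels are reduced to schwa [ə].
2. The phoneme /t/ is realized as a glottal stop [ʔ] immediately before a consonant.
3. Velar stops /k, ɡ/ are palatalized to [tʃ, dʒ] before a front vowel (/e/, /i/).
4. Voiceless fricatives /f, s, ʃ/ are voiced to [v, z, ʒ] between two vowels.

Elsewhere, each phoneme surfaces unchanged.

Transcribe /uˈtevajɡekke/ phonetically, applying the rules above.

Rule 1 applies to /u/ (word-initial: in an unstressed syllable) → [ə].
/t/ (between /u/ and /e/) fails the environment for rule 2, so it stays [t].
/e/ (between /t/ and /v/): rule 1 targets it, but not in an unstressed syllable → unchanged [e].
/v/ (between /e/ and /a/): no rule targets it → [v].
/a/ (between /v/ and /j/): in an unstressed syllable, so rule 1 applies → [ə].
/j/ — not in any rule's target class → [j].
Rule 3 applies to /ɡ/ (between /j/ and /e/: before a front vowel) → [dʒ].
/e/ meets the environment for rule 1 (in an unstressed syllable) → [ə].
/k/ (between /e/ and /k/): rule 3 targets it, but not before a front vowel → unchanged [k].
/k/ (between /k/ and /e/): before a front vowel, so rule 3 applies → [tʃ].
Rule 1 applies to /e/ (word-final: in an unstressed syllable) → [ə].

[əˈtevəjdʒəktʃə]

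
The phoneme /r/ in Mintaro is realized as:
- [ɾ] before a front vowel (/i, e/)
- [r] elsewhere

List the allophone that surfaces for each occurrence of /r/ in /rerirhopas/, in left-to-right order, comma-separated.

Occurrence 1 (position 1): before a front vowel (/i, e/) → [ɾ].
Occurrence 2 (position 3): before a front vowel (/i, e/) → [ɾ].
Occurrence 3 (position 5): no conditioning environment matches → elsewhere allophone [r].

[ɾ], [ɾ], [r]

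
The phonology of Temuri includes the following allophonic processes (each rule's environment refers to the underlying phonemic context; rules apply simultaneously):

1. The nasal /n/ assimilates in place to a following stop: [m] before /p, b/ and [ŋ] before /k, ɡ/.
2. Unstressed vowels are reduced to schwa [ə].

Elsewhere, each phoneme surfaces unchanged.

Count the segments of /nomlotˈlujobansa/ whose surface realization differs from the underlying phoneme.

Segments that undergo a rule: /o/ → [ə] (rule 2); /o/ → [ə] (rule 2); /o/ → [ə] (rule 2); /a/ → [ə] (rule 2); /a/ → [ə] (rule 2).
All other segments surface unchanged.

5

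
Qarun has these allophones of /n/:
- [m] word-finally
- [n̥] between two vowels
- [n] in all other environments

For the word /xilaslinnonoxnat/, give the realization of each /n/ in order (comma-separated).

Occurrence 1 (position 8): no conditioning environment matches → elsewhere allophone [n].
Occurrence 2 (position 9): no conditioning environment matches → elsewhere allophone [n].
Occurrence 3 (position 11): between two vowels → [n̥].
Occurrence 4 (position 14): no conditioning environment matches → elsewhere allophone [n].

[n], [n], [n̥], [n]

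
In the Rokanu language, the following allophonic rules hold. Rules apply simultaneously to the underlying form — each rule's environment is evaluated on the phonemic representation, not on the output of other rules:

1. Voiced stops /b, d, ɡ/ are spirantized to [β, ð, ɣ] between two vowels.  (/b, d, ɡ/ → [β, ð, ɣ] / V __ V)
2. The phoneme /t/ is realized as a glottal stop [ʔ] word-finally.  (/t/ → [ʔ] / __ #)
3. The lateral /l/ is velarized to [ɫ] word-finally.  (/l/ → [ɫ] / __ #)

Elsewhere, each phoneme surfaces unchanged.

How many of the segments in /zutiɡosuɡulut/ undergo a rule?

Segments that undergo a rule: /ɡ/ → [ɣ] (rule 1); /ɡ/ → [ɣ] (rule 1); /t/ → [ʔ] (rule 2).
All other segments surface unchanged.

3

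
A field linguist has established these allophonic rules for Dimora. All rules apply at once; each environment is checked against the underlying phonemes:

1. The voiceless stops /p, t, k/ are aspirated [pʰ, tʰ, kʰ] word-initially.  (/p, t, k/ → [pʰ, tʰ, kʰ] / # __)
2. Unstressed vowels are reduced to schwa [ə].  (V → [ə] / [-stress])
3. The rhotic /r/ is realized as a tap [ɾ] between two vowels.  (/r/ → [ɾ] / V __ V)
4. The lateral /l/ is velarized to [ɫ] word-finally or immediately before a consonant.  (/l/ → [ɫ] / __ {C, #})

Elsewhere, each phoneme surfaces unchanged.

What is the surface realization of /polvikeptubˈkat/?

/p/ (word-initial) occurs word-initially → [pʰ] by rule 1.
Rule 2 applies to /o/ (between /p/ and /l/: in an unstressed syllable) → [ə].
/l/ (between /o/ and /v/): word-finally or immediately before a consonant, so rule 4 applies → [ɫ].
/v/ (between /l/ and /i/): no rule targets it → [v].
/i/ — between /v/ and /k/, in an unstressed syllable — surfaces as [ə] (rule 2).
/k/ (between /i/ and /e/) fails the environment for rule 1, so it stays [k].
/e/ — between /k/ and /p/, in an unstressed syllable — surfaces as [ə] (rule 2).
/p/ (between /e/ and /t/) fails the environment for rule 1, so it stays [p].
/t/ (between /p/ and /u/): rule 1 targets it, but not word-initially → unchanged [t].
/u/ (between /t/ and /b/) occurs in an unstressed syllable → [ə] by rule 2.
/b/ — not in any rule's target class → [b].
/k/ (between /b/ and /a/) fails the environment for rule 1, so it stays [k].
/a/ (between /k/ and /t/) is in the target of rule 2 but the environment (in an unstressed syllable) is not met → [a].
/t/ (word-final) fails the environment for rule 1, so it stays [t].

[pʰəɫvəkəptəbˈkat]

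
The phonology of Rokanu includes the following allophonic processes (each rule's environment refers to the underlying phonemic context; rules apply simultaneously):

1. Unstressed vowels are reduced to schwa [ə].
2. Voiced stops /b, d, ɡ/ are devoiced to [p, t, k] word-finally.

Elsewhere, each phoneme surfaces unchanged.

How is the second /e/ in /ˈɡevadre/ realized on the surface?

/e/ meets the environment for rule 1 (in an unstressed syllable) → [ə].

[ə]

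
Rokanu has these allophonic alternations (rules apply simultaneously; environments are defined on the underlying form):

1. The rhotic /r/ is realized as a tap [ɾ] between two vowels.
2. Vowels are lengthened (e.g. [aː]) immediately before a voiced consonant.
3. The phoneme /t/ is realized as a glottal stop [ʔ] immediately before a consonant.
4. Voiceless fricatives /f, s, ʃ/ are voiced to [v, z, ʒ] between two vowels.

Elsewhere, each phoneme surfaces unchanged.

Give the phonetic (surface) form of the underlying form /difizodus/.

/i/ (between /d/ and /f/) is in the target of rule 2 but the environment (before a voiced consonant) is not met → [i].
/f/ (between /i/ and /i/): between two vowels, so rule 4 applies → [v].
/i/ (between /f/ and /z/) occurs before a voiced consonant → [iː] by rule 2.
/o/ — between /z/ and /d/, before a voiced consonant — surfaces as [oː] (rule 2).
/u/ (between /d/ and /s/): rule 2 targets it, but not before a voiced consonant → unchanged [u].
/s/ (word-final): rule 4 targets it, but not between two vowels → unchanged [s].

[diviːzoːdus]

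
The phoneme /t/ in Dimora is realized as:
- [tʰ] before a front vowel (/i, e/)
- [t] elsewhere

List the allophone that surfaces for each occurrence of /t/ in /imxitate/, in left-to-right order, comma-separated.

Occurrence 1 (position 5): no conditioning environment matches → elsewhere allophone [t].
Occurrence 2 (position 7): before a front vowel (/i, e/) → [tʰ].

[t], [tʰ]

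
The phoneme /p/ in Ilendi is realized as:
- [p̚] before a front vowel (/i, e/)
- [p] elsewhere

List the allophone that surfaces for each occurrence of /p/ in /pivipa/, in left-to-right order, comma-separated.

Occurrence 1 (position 1): before a front vowel (/i, e/) → [p̚].
Occurrence 2 (position 5): no conditioning environment matches → elsewhere allophone [p].

[p̚], [p]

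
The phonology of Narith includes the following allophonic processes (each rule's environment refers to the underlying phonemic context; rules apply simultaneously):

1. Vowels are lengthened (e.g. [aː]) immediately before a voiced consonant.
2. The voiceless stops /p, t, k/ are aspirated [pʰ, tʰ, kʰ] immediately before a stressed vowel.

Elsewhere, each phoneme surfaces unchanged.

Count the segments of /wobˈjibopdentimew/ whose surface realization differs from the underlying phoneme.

5

Segments that undergo a rule: /o/ → [oː] (rule 1); /i/ → [iː] (rule 1); /e/ → [eː] (rule 1); /i/ → [iː] (rule 1); /e/ → [eː] (rule 1).
All other segments surface unchanged.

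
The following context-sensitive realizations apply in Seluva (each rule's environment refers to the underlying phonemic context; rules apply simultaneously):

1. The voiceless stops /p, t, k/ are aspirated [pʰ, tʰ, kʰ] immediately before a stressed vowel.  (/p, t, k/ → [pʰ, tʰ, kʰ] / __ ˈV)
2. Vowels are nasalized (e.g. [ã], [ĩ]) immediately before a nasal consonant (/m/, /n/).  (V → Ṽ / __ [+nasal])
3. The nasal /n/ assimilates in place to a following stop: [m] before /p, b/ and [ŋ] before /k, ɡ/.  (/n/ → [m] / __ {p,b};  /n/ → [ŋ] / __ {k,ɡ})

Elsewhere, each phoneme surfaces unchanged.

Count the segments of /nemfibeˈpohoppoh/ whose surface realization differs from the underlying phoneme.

2

Segments that undergo a rule: /e/ → [ẽ] (rule 2); /p/ → [pʰ] (rule 1).
All other segments surface unchanged.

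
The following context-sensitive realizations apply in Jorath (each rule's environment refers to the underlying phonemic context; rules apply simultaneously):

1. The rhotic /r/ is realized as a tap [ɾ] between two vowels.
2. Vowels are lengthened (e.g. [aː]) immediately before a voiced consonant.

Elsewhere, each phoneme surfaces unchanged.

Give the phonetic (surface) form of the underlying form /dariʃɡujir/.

[daːɾiʃɡuːjiːr]

/d/ (word-initial) is unaffected → [d].
/a/ — between /d/ and /r/, before a voiced consonant — surfaces as [aː] (rule 2).
/r/ (between /a/ and /i/): between two vowels, so rule 1 applies → [ɾ].
/i/ (between /r/ and /ʃ/) is in the target of rule 2 but the environment (before a voiced consonant) is not met → [i].
/ʃ/ (between /i/ and /ɡ/): no rule targets it → [ʃ].
/ɡ/ (between /ʃ/ and /u/): no rule targets it → [ɡ].
/u/ (between /ɡ/ and /j/) occurs before a voiced consonant → [uː] by rule 2.
/j/ (between /u/ and /i/) is unaffected → [j].
/i/ (between /j/ and /r/): before a voiced consonant, so rule 2 applies → [iː].
/r/ (word-final): rule 1 targets it, but not between two vowels → unchanged [r].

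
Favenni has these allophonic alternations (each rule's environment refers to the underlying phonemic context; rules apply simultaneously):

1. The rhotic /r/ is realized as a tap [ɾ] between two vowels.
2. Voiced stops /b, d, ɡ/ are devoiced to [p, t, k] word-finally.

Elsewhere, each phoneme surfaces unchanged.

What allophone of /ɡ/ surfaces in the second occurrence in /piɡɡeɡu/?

/ɡ/ (between /ɡ/ and /e/): rule 2 targets it, but not word-finally → unchanged [ɡ].

[ɡ]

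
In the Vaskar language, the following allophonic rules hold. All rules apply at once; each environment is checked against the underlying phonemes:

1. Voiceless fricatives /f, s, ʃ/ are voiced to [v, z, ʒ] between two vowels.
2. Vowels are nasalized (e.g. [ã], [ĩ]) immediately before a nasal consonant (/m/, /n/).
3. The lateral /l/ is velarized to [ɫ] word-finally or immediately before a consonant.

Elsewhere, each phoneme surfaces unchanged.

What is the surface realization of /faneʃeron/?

[fãneʒerõn]

/f/ (word-initial) fails the environment for rule 1, so it stays [f].
/a/ — between /f/ and /n/, before a nasal consonant — surfaces as [ã] (rule 2).
/n/ (between /a/ and /e/): no rule targets it → [n].
/e/ — between /n/ and /ʃ/; rule 2 does not apply here → [e].
/ʃ/ (between /e/ and /e/) occurs between two vowels → [ʒ] by rule 1.
/e/ — between /ʃ/ and /r/; rule 2 does not apply here → [e].
/r/ stays [r].
/o/ (between /r/ and /n/): before a nasal consonant, so rule 2 applies → [õ].
/n/ (word-final) is unaffected → [n].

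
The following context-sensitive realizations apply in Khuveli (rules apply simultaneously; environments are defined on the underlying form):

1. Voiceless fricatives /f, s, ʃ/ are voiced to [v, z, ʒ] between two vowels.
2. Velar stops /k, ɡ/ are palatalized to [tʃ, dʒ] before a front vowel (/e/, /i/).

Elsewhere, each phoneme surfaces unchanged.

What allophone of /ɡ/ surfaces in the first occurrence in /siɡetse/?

/ɡ/ (between /i/ and /e/) occurs before a front vowel → [dʒ] by rule 2.

[dʒ]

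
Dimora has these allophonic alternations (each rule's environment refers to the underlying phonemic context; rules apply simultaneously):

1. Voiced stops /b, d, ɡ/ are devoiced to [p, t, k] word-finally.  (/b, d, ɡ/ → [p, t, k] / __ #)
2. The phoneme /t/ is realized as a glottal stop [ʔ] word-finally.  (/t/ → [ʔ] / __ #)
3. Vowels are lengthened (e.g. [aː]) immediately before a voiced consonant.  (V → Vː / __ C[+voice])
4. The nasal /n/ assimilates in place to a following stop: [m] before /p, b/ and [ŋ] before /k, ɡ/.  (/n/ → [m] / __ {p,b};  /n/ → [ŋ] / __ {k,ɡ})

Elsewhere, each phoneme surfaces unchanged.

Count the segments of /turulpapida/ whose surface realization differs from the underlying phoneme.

3

Segments that undergo a rule: /u/ → [uː] (rule 3); /u/ → [uː] (rule 3); /i/ → [iː] (rule 3).
All other segments surface unchanged.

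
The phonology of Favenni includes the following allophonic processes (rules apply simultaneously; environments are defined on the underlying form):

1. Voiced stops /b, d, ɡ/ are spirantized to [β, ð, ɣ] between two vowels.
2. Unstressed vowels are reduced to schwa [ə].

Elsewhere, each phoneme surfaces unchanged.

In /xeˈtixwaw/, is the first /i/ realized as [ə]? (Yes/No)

/i/ — between /t/ and /x/; rule 2 does not apply here → [i].
The actual realization is [i], not [ə].

No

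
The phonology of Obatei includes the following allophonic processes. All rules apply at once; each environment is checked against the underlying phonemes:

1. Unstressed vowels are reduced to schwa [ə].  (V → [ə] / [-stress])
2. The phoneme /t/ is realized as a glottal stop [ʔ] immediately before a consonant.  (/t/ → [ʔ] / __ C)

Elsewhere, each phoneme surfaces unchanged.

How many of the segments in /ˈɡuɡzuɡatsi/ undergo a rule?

Segments that undergo a rule: /u/ → [ə] (rule 1); /a/ → [ə] (rule 1); /t/ → [ʔ] (rule 2); /i/ → [ə] (rule 1).
All other segments surface unchanged.

4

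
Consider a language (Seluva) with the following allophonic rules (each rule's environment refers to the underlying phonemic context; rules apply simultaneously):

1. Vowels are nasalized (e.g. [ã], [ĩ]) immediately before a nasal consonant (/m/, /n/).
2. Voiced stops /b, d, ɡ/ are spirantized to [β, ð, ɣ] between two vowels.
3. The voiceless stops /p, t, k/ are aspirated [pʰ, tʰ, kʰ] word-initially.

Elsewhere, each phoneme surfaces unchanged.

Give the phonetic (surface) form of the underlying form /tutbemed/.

Rule 3 applies to /t/ (word-initial: word-initially) → [tʰ].
/u/ (between /t/ and /t/): rule 1 targets it, but not before a nasal consonant → unchanged [u].
/t/ (between /u/ and /b/) is in the target of rule 3 but the environment (word-initially) is not met → [t].
/b/ (between /t/ and /e/) is in the target of rule 2 but the environment (between two vowels) is not met → [b].
/e/ (between /b/ and /m/) occurs before a nasal consonant → [ẽ] by rule 1.
/m/ — not in any rule's target class → [m].
/e/ (between /m/ and /d/) is in the target of rule 1 but the environment (before a nasal consonant) is not met → [e].
/d/ (word-final) fails the environment for rule 2, so it stays [d].

[tʰutbẽmed]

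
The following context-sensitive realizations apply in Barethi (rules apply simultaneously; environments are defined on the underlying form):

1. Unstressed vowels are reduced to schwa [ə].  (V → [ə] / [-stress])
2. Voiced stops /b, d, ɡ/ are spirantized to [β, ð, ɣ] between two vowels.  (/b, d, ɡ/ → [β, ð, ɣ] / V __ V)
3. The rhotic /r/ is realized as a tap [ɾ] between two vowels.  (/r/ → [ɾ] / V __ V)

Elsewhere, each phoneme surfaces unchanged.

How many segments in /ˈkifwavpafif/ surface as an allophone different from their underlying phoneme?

3

Segments that undergo a rule: /a/ → [ə] (rule 1); /a/ → [ə] (rule 1); /i/ → [ə] (rule 1).
All other segments surface unchanged.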